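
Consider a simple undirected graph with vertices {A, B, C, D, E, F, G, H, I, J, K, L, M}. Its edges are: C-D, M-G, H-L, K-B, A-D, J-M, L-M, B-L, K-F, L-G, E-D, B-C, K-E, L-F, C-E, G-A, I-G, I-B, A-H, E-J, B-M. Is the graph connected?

Yes

A breadth-first search from A visits A, D, H, G, E, C, L, M, I, J, K, B, F — all 13 vertices — so the graph is connected.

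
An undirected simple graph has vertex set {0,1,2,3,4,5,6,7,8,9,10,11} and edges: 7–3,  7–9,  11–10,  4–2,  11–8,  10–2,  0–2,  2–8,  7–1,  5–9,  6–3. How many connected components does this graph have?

Component: {0, 2, 4, 8, 10, 11}
Component: {1, 3, 5, 6, 7, 9}

2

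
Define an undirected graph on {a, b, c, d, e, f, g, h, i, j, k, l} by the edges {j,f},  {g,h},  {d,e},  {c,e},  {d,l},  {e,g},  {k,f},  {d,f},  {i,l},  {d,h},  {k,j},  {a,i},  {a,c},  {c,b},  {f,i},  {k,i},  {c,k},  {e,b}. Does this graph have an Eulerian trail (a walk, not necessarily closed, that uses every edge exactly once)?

Degrees: a:2, b:2, c:4, d:4, e:4, f:4, g:2, h:2, i:4, j:2, k:4, l:2
Odd-degree vertices: none (0 total).
With 0 odd-degree vertices and all edges in one connected piece, an Eulerian trail exists.

Yes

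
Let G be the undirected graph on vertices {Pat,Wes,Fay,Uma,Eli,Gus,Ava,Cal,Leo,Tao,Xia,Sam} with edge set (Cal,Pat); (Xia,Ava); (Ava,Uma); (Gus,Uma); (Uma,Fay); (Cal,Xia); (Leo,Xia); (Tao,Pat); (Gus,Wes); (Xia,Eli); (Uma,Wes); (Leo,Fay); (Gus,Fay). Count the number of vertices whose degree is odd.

Degrees: Pat:2, Wes:2, Fay:3, Uma:4, Eli:1, Gus:3, Ava:2, Cal:2, Leo:2, Tao:1, Xia:4, Sam:0
Odd-degree vertices: Fay, Eli, Gus, Tao.

4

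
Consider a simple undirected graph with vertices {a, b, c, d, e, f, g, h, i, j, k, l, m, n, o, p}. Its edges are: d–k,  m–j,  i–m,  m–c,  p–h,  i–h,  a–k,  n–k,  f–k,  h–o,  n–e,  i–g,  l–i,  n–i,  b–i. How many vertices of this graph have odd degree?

14

Degrees: a:1, b:1, c:1, d:1, e:1, f:1, g:1, h:3, i:6, j:1, k:4, l:1, m:3, n:3, o:1, p:1
Odd-degree vertices: a, b, c, d, e, f, g, h, j, l, m, n, o, p.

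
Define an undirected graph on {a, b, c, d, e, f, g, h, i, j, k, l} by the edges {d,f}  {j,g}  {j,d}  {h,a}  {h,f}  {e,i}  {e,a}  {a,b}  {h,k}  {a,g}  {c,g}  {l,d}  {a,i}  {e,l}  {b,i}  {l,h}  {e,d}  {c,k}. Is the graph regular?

No

Degrees: a:5, b:2, c:2, d:4, e:4, f:2, g:3, h:4, i:3, j:2, k:2, l:3
Degrees are not all equal (e.g. deg(b)=2 but deg(a)=5); not regular.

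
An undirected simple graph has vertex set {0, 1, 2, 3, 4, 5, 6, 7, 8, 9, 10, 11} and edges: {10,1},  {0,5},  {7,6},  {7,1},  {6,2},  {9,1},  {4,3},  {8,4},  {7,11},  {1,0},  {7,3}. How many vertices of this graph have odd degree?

6

Degrees: 0:2, 1:4, 2:1, 3:2, 4:2, 5:1, 6:2, 7:4, 8:1, 9:1, 10:1, 11:1
Odd-degree vertices: 2, 5, 8, 9, 10, 11.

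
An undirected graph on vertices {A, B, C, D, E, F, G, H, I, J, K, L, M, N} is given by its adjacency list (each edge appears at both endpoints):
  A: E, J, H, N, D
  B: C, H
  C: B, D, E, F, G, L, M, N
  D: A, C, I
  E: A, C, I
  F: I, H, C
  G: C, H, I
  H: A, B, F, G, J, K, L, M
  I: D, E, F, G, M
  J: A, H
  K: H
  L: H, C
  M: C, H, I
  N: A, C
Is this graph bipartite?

A-J-H-A is an odd cycle (length 3), and a bipartite graph can contain only even cycles.

No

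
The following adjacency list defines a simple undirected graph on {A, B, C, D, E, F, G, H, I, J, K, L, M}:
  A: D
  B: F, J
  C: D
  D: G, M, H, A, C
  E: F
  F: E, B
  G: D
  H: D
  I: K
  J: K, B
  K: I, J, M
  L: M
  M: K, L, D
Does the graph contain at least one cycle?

The graph has 13 vertices, 12 edges, and 1 connected component.
A forest on 13 vertices with 1 component has exactly 12 edges, which matches — so no cycle.

No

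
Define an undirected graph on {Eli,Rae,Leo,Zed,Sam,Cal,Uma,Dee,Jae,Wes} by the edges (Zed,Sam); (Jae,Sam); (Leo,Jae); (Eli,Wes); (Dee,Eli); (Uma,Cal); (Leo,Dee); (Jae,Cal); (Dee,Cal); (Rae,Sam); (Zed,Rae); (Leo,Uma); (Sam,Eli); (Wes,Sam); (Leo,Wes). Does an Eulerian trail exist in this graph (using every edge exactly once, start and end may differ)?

Degrees: Eli:3, Rae:2, Leo:4, Zed:2, Sam:5, Cal:3, Uma:2, Dee:3, Jae:3, Wes:3
Odd-degree vertices: Eli, Sam, Cal, Dee, Jae, Wes (6 total).
With 6 odd-degree vertices (more than two), no single trail can use every edge.

No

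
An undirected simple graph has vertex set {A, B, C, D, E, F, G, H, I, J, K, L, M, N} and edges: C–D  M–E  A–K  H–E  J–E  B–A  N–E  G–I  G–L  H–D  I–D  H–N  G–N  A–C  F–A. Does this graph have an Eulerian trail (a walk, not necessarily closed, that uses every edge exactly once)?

No

Degrees: A:4, B:1, C:2, D:3, E:4, F:1, G:3, H:3, I:2, J:1, K:1, L:1, M:1, N:3
Odd-degree vertices: B, D, F, G, H, J, K, L, M, N (10 total).
An Eulerian trail requires 0 or 2 odd-degree vertices; here there are 10.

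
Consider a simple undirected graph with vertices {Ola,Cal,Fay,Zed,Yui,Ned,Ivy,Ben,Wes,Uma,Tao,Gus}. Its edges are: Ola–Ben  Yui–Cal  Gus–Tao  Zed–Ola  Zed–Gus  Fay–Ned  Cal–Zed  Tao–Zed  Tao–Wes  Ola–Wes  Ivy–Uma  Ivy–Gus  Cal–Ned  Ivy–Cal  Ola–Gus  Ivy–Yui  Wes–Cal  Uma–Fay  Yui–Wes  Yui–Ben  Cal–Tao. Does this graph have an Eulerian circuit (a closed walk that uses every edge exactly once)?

Yes

Degrees: Ola:4, Cal:6, Fay:2, Zed:4, Yui:4, Ned:2, Ivy:4, Ben:2, Wes:4, Uma:2, Tao:4, Gus:4
Every vertex has even degree and the edges form a single connected piece, so an Eulerian circuit exists.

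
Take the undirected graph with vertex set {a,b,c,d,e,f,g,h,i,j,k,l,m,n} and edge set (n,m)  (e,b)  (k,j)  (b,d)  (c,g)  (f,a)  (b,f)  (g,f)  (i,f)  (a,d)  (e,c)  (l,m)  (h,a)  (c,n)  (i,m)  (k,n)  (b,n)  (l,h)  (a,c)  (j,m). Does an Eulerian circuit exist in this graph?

Degrees: a:4, b:4, c:4, d:2, e:2, f:4, g:2, h:2, i:2, j:2, k:2, l:2, m:4, n:4
Every vertex has even degree and the edges form a single connected piece, so an Eulerian circuit exists.

Yes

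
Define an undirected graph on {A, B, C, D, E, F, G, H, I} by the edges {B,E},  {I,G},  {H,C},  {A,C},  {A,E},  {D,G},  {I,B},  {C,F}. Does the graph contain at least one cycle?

The graph has 9 vertices, 8 edges, and 1 connected component.
A forest on 9 vertices with 1 component has exactly 8 edges, which matches — so no cycle.

No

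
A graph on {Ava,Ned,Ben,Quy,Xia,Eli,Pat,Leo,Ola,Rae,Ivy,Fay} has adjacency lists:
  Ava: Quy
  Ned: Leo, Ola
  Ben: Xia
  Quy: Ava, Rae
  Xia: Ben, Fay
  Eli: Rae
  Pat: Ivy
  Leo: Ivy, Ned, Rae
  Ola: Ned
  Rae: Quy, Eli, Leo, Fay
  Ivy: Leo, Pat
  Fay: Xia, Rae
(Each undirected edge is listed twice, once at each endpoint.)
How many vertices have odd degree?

Degrees: Ava:1, Ned:2, Ben:1, Quy:2, Xia:2, Eli:1, Pat:1, Leo:3, Ola:1, Rae:4, Ivy:2, Fay:2
Odd-degree vertices: Ava, Ben, Eli, Pat, Leo, Ola.

6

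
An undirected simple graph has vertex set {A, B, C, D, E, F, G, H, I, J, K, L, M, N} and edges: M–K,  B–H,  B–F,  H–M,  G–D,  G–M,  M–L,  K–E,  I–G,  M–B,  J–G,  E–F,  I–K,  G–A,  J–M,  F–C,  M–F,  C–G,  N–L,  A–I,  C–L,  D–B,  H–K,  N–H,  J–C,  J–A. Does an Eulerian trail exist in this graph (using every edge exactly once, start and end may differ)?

No

Degrees: A:3, B:4, C:4, D:2, E:2, F:4, G:6, H:4, I:3, J:4, K:4, L:3, M:7, N:2
Odd-degree vertices: A, I, L, M (4 total).
An Eulerian trail requires 0 or 2 odd-degree vertices; here there are 4.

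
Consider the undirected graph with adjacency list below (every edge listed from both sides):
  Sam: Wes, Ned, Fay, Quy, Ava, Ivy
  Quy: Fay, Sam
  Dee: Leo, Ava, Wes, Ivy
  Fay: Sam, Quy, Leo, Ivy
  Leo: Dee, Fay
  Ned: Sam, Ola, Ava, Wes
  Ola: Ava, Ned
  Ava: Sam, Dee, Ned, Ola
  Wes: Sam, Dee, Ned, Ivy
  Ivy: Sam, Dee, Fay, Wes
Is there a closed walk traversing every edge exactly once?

Degrees: Sam:6, Quy:2, Dee:4, Fay:4, Leo:2, Ned:4, Ola:2, Ava:4, Wes:4, Ivy:4
Every vertex has even degree and the edges form a single connected piece, so an Eulerian circuit exists.

Yes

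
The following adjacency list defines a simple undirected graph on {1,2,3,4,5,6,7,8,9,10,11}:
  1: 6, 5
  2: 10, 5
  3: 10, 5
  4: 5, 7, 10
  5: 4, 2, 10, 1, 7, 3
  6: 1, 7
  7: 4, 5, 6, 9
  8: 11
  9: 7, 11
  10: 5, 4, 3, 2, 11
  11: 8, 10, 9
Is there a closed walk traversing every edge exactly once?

Degrees: 1:2, 2:2, 3:2, 4:3, 5:6, 6:2, 7:4, 8:1, 9:2, 10:5, 11:3
Vertices with odd degree: 4, 8, 10, 11. An Eulerian circuit requires all degrees even.

No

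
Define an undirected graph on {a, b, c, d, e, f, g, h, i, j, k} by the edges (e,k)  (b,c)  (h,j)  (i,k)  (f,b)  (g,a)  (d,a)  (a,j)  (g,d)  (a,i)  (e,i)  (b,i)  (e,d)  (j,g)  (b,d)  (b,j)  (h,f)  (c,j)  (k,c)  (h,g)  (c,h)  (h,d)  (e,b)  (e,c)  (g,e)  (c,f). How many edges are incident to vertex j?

Neighbors of j: a, b, c, g, h.

5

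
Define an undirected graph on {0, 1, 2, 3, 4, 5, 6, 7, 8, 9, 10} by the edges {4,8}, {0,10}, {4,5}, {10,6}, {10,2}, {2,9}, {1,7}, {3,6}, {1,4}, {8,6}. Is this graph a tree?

|V| = 11, |E| = 10.
It is connected with exactly 10 edges, hence acyclic — it is a tree.

Yes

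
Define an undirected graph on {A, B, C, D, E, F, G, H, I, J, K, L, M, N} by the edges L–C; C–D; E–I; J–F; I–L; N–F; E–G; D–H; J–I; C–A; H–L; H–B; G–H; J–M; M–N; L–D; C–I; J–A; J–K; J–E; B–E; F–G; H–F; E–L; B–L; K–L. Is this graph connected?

Yes

Starting from A and exploring outward reaches every vertex (A, J, C, I, M, E, F, K, L, D, N, B, G, H); the graph is connected.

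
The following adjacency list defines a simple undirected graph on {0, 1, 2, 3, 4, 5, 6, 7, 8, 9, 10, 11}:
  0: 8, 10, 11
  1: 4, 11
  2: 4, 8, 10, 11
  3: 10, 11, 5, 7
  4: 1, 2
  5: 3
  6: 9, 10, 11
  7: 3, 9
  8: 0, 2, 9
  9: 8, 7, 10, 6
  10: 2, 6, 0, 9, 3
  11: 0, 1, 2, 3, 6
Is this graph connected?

Starting from 0 and exploring outward reaches every vertex (0, 8, 10, 11, 9, 2, 6, 3, 1, 7, 4, 5); the graph is connected.

Yes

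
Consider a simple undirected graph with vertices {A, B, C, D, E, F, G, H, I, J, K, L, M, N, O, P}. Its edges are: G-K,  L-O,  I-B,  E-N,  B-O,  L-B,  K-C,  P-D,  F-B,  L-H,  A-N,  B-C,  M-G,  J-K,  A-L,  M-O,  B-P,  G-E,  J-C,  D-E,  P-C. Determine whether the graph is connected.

Yes

Starting from A and exploring outward reaches every vertex (A, N, L, E, H, O, B, D, G, M, C, F, I, P, K, J); the graph is connected.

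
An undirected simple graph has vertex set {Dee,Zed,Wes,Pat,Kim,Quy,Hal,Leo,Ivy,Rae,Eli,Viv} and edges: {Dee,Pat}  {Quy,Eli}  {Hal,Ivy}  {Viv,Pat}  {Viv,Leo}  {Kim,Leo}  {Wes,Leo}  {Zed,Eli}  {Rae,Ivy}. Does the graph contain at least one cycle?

No

|V| = 12, |E| = 9, number of components = 3.
A forest on 12 vertices with 3 components has exactly 9 edges, which matches — so no cycle.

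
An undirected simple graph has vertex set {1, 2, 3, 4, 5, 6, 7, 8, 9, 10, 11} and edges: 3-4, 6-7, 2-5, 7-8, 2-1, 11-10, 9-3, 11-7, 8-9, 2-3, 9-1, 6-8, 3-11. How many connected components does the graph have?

1

Component: {1, 2, 3, 4, 5, 6, 7, 8, 9, 10, 11}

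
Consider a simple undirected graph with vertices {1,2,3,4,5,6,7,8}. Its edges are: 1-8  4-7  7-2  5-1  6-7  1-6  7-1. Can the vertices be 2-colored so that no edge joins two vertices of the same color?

No

The cycle 6-7-1-6 has length 3, which is odd, so the graph is not bipartite.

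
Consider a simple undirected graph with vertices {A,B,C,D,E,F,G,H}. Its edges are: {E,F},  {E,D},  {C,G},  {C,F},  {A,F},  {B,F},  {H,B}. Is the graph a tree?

Yes

The graph has 8 vertices and 7 edges.
Connected and |E| = |V| - 1, which characterizes a tree.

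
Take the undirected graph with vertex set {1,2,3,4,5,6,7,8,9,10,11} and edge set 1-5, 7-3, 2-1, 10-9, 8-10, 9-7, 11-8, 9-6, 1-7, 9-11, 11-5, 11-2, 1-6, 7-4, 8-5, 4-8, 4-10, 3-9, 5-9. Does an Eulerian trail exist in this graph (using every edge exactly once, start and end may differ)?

Yes

Degrees: 1:4, 2:2, 3:2, 4:3, 5:4, 6:2, 7:4, 8:4, 9:6, 10:3, 11:4
Odd-degree vertices: 4, 10 (2 total).
The non-isolated vertices are connected and exactly 2 have odd degree, so an Eulerian trail exists (from 4 to 10).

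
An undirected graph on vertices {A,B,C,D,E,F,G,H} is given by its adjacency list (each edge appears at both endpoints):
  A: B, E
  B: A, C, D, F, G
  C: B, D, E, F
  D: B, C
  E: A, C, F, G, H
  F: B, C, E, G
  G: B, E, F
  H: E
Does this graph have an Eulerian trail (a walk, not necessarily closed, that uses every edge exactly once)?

No

Degrees: A:2, B:5, C:4, D:2, E:5, F:4, G:3, H:1
Odd-degree vertices: B, E, G, H (4 total).
With 4 odd-degree vertices (more than two), no single trail can use every edge.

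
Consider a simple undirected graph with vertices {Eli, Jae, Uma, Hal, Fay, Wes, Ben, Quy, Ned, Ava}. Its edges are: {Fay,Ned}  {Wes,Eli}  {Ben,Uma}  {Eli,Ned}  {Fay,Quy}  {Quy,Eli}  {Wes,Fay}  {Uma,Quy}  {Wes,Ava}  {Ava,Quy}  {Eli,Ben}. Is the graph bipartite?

Yes

Partition the vertices as {Jae, Hal, Wes, Ben, Quy, Ned} vs {Eli, Uma, Fay, Ava}. Each listed edge has one endpoint in each part, so the graph is bipartite.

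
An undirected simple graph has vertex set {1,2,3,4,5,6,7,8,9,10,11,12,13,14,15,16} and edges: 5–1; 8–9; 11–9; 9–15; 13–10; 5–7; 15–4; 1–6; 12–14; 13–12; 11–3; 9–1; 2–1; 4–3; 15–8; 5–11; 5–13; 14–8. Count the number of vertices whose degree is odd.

Degrees: 1:4, 2:1, 3:2, 4:2, 5:4, 6:1, 7:1, 8:3, 9:4, 10:1, 11:3, 12:2, 13:3, 14:2, 15:3, 16:0
Odd-degree vertices: 2, 6, 7, 8, 10, 11, 13, 15.

8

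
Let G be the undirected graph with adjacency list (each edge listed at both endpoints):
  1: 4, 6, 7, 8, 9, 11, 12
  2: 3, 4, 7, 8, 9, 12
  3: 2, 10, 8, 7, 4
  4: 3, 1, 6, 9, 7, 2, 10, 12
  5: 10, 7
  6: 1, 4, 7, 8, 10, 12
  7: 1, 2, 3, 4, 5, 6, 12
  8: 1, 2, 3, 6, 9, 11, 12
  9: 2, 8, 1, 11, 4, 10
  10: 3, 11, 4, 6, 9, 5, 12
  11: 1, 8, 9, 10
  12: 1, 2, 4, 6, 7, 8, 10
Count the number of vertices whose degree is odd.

Degrees: 1:7, 2:6, 3:5, 4:8, 5:2, 6:6, 7:7, 8:7, 9:6, 10:7, 11:4, 12:7
Odd-degree vertices: 1, 3, 7, 8, 10, 12.

6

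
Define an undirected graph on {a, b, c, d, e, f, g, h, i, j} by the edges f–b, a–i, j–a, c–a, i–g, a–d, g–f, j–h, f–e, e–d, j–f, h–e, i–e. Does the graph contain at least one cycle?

The graph has 10 vertices, 13 edges, and 1 connected component.
One cycle is f-e-i-g-f.

Yes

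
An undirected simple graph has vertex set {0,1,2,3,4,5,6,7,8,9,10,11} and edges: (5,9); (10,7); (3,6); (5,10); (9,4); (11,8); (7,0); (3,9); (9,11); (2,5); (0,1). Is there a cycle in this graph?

|V| = 12, |E| = 11, number of components = 1.
Since 11 = 12 - 1, the graph is a forest and contains no cycle.

No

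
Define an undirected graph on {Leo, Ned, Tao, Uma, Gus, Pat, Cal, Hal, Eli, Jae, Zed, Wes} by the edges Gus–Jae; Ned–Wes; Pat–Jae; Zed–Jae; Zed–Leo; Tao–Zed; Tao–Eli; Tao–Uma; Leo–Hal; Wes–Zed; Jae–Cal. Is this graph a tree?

Yes

|V| = 12, |E| = 11.
Connected and |E| = |V| - 1, which characterizes a tree.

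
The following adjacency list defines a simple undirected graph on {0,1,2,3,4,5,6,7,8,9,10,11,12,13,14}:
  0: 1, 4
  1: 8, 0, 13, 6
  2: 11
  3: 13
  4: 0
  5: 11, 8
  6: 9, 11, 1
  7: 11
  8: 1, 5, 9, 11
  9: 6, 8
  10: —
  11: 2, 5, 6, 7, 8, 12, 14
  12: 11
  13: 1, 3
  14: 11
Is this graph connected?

No

Component: {10}
Component: {0, 1, 2, 3, 4, 5, 6, 7, 8, 9, 11, 12, 13, 14}
There are 2 separate components, so the graph is not connected.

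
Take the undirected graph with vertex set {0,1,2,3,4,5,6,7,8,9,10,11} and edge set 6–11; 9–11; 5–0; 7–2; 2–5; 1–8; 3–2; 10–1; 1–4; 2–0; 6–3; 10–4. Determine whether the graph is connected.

No

Component: {1, 4, 8, 10}
Component: {0, 2, 3, 5, 6, 7, 9, 11}
No edge joins these 2 groups, so the graph is disconnected.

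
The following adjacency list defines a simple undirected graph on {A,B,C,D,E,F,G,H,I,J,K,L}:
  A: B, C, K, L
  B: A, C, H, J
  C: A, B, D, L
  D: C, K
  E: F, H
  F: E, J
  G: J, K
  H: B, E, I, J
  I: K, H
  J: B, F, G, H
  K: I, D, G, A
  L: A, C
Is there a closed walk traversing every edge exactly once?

Degrees: A:4, B:4, C:4, D:2, E:2, F:2, G:2, H:4, I:2, J:4, K:4, L:2
All degrees are even and the non-isolated vertices are connected — an Eulerian circuit exists.

Yes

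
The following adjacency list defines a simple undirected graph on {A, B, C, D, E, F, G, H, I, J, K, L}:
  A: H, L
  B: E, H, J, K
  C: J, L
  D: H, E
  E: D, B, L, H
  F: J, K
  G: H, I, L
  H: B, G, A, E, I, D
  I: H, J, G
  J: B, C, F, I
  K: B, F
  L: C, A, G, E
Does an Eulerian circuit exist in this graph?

No

Degrees: A:2, B:4, C:2, D:2, E:4, F:2, G:3, H:6, I:3, J:4, K:2, L:4
G, I have odd degree; an Eulerian circuit needs every degree to be even, so none exists.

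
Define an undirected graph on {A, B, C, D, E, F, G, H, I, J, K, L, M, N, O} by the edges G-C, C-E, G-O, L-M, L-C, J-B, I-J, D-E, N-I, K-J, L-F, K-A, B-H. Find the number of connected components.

Component: {A, B, H, I, J, K, N}
Component: {C, D, E, F, G, L, M, O}

2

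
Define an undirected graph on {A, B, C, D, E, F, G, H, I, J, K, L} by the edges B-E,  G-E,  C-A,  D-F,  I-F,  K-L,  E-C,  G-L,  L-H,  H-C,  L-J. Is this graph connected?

No

Component: {D, F, I}
Component: {A, B, C, E, G, H, J, K, L}
There are 2 separate components, so the graph is not connected.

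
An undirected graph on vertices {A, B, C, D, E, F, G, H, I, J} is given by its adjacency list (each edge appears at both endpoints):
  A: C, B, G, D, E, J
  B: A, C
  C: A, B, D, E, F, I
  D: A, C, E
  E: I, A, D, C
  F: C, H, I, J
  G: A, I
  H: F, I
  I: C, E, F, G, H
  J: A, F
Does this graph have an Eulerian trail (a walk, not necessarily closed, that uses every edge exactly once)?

Degrees: A:6, B:2, C:6, D:3, E:4, F:4, G:2, H:2, I:5, J:2
Odd-degree vertices: D, I (2 total).
The non-isolated vertices are connected and exactly 2 have odd degree, so an Eulerian trail exists (from D to I).

Yes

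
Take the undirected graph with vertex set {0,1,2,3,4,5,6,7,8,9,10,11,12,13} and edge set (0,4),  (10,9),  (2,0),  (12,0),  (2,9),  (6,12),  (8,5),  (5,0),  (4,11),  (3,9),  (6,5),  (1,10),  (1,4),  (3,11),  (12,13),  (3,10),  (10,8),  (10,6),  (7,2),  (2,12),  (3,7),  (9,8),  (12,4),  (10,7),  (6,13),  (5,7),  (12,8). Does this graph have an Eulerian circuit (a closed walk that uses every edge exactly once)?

Degrees: 0:4, 1:2, 2:4, 3:4, 4:4, 5:4, 6:4, 7:4, 8:4, 9:4, 10:6, 11:2, 12:6, 13:2
All degrees are even and the non-isolated vertices are connected — an Eulerian circuit exists.

Yes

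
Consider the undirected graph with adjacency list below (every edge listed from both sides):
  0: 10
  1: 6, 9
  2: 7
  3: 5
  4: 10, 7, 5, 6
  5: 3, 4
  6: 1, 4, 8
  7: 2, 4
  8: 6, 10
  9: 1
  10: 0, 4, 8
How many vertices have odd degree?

6

Degrees: 0:1, 1:2, 2:1, 3:1, 4:4, 5:2, 6:3, 7:2, 8:2, 9:1, 10:3
Odd-degree vertices: 0, 2, 3, 6, 9, 10.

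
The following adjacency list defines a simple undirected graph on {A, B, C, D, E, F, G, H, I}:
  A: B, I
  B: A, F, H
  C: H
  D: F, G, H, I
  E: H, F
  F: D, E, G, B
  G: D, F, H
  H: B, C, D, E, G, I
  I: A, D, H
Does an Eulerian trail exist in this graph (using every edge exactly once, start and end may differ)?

No

Degrees: A:2, B:3, C:1, D:4, E:2, F:4, G:3, H:6, I:3
Odd-degree vertices: B, C, G, I (4 total).
With 4 odd-degree vertices (more than two), no single trail can use every edge.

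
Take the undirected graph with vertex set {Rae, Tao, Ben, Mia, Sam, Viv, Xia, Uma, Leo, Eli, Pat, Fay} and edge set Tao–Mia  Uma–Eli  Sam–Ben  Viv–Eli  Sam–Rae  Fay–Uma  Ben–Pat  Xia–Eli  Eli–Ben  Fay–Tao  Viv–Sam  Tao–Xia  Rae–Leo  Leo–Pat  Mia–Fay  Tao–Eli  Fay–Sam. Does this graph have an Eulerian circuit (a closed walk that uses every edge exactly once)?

No

Degrees: Rae:2, Tao:4, Ben:3, Mia:2, Sam:4, Viv:2, Xia:2, Uma:2, Leo:2, Eli:5, Pat:2, Fay:4
Vertices with odd degree: Ben, Eli. An Eulerian circuit requires all degrees even.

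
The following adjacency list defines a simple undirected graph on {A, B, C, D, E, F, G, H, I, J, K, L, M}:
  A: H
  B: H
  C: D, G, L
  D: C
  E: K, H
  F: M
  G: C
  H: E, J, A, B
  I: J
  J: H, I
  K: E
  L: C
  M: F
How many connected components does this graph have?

3

Component: {F, M}
Component: {C, D, G, L}
Component: {A, B, E, H, I, J, K}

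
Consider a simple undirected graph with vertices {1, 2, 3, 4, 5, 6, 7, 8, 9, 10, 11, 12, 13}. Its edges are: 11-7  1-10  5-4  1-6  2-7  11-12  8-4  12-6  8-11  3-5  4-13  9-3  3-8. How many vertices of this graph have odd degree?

Degrees: 1:2, 2:1, 3:3, 4:3, 5:2, 6:2, 7:2, 8:3, 9:1, 10:1, 11:3, 12:2, 13:1
Odd-degree vertices: 2, 3, 4, 8, 9, 10, 11, 13.

8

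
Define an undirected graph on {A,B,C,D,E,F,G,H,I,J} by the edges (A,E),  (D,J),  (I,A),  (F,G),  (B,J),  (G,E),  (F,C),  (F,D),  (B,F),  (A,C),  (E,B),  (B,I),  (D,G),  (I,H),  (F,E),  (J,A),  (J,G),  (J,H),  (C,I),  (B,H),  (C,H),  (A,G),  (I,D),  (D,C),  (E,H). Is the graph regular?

Degrees: A:5, B:5, C:5, D:5, E:5, F:5, G:5, H:5, I:5, J:5
Every vertex has degree 5, so the graph is 5-regular.

Yes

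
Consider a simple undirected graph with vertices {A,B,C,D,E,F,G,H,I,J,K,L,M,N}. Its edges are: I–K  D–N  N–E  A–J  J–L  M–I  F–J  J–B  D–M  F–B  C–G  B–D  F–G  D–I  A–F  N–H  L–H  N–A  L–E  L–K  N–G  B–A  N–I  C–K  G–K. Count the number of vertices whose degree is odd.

0

Degrees: A:4, B:4, C:2, D:4, E:2, F:4, G:4, H:2, I:4, J:4, K:4, L:4, M:2, N:6
Odd-degree vertices: none.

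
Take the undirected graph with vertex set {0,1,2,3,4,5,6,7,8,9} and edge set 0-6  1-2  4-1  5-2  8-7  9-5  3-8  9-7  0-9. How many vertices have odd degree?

Degrees: 0:2, 1:2, 2:2, 3:1, 4:1, 5:2, 6:1, 7:2, 8:2, 9:3
Odd-degree vertices: 3, 4, 6, 9.

4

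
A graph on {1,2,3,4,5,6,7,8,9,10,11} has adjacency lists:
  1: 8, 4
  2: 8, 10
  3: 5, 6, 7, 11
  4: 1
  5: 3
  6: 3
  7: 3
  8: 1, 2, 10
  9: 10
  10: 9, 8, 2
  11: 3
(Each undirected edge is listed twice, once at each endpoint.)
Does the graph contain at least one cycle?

|V| = 11, |E| = 10, number of components = 2.
Since 10 > 11 - 2, a cycle must exist; for instance 8-2-10-8.

Yes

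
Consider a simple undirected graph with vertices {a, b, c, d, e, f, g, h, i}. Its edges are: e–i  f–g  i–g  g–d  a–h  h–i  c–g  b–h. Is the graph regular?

Degrees: a:1, b:1, c:1, d:1, e:1, f:1, g:4, h:3, i:3
Degrees are not all equal (e.g. deg(a)=1 but deg(g)=4); not regular.

No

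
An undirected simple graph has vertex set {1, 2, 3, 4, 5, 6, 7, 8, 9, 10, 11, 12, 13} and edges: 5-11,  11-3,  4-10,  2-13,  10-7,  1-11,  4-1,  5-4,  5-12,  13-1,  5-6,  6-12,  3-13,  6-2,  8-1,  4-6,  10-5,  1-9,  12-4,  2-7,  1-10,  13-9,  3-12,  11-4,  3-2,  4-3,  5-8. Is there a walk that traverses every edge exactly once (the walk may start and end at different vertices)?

Yes

Degrees: 1:6, 2:4, 3:5, 4:7, 5:6, 6:4, 7:2, 8:2, 9:2, 10:4, 11:4, 12:4, 13:4
Odd-degree vertices: 3, 4 (2 total).
The non-isolated vertices are connected and exactly 2 have odd degree, so an Eulerian trail exists (from 3 to 4).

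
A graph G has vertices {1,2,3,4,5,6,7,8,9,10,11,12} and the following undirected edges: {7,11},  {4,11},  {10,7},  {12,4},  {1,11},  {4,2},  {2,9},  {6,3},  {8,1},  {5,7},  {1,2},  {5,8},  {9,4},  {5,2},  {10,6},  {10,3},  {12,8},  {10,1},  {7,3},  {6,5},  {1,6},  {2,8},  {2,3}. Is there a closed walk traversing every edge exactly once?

No

Degrees: 1:5, 2:6, 3:4, 4:4, 5:4, 6:4, 7:4, 8:4, 9:2, 10:4, 11:3, 12:2
Vertices with odd degree: 1, 11. An Eulerian circuit requires all degrees even.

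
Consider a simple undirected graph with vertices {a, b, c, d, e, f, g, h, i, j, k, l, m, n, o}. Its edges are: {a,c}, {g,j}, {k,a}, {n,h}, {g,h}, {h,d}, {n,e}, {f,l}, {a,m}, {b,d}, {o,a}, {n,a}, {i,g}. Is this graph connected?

No

Component: {f, l}
Component: {a, b, c, d, e, g, h, i, j, k, m, n, o}
No edge joins these 2 groups, so the graph is disconnected.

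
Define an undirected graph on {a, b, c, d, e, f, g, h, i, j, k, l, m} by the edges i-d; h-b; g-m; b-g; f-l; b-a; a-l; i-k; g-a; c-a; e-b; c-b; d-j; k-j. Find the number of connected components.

2

Component: {d, i, j, k}
Component: {a, b, c, e, f, g, h, l, m}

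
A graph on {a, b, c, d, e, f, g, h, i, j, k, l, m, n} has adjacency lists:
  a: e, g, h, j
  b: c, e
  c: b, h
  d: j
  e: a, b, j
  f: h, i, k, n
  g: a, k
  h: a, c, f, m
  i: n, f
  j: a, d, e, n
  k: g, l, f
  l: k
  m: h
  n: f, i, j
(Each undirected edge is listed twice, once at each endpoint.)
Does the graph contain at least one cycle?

The graph has 14 vertices, 18 edges, and 1 connected component.
One cycle is f-i-n-f.

Yes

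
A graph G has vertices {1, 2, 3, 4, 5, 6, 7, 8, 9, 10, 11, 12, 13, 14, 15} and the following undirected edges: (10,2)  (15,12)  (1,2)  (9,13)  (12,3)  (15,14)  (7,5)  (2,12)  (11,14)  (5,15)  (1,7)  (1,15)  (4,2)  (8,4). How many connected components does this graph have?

3

Component: {6}
Component: {9, 13}
Component: {1, 2, 3, 4, 5, 7, 8, 10, 11, 12, 14, 15}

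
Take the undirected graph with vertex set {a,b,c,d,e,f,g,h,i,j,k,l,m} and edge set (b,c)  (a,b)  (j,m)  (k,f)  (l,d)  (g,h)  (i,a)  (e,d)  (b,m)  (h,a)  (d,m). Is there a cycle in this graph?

No

The graph has 13 vertices, 11 edges, and 2 connected components.
Since 11 = 13 - 2, the graph is a forest and contains no cycle.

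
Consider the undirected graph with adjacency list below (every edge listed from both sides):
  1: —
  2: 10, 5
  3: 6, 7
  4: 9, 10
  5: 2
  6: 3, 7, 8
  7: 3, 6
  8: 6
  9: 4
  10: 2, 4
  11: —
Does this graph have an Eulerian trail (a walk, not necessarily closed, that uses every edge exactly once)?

Degrees: 1:0, 2:2, 3:2, 4:2, 5:1, 6:3, 7:2, 8:1, 9:1, 10:2, 11:0
Odd-degree vertices: 5, 6, 8, 9 (4 total).
With 4 odd-degree vertices (more than two), no single trail can use every edge.

No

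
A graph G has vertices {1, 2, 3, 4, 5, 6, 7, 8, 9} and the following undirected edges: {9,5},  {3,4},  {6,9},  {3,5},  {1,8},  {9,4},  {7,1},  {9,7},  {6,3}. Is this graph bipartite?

Color {2, 4, 5, 6, 7, 8} black and {1, 3, 9} white. No edge joins two same-colored vertices, so the graph is bipartite.

Yes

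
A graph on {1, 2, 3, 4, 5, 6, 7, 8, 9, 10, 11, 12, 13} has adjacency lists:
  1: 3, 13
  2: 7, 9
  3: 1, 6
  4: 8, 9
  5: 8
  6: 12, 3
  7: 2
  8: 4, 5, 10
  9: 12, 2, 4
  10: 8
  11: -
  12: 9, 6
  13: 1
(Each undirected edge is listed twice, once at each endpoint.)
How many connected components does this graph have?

2

Component: {11}
Component: {1, 2, 3, 4, 5, 6, 7, 8, 9, 10, 12, 13}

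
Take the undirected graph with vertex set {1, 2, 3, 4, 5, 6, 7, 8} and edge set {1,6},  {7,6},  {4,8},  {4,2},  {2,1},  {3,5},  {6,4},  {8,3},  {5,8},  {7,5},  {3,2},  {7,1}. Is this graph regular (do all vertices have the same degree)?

Degrees: 1:3, 2:3, 3:3, 4:3, 5:3, 6:3, 7:3, 8:3
Every vertex has degree 3, so the graph is 3-regular.

Yes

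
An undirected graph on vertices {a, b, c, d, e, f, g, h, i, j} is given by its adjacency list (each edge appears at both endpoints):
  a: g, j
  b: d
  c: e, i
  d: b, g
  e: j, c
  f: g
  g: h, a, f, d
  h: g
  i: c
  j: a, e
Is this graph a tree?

|V| = 10, |E| = 9.
It is connected with exactly 9 edges, hence acyclic — it is a tree.

Yes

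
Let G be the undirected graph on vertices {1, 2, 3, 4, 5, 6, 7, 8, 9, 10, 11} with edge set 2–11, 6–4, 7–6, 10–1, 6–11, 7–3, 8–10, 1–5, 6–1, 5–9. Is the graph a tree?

The graph has 11 vertices and 10 edges.
Connected and |E| = |V| - 1, which characterizes a tree.

Yes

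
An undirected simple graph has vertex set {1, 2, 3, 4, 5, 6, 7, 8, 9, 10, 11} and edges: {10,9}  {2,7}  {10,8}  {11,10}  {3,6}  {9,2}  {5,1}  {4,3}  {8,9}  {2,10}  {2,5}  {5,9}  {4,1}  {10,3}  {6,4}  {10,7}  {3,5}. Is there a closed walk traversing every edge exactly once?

Degrees: 1:2, 2:4, 3:4, 4:3, 5:4, 6:2, 7:2, 8:2, 9:4, 10:6, 11:1
Vertices with odd degree: 4, 11. An Eulerian circuit requires all degrees even.

No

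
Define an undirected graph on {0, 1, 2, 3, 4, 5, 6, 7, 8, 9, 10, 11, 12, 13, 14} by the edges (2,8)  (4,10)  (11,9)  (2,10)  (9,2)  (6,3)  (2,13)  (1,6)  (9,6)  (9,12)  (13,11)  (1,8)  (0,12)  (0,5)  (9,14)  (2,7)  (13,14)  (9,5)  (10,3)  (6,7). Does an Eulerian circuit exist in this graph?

No

Degrees: 0:2, 1:2, 2:5, 3:2, 4:1, 5:2, 6:4, 7:2, 8:2, 9:6, 10:3, 11:2, 12:2, 13:3, 14:2
Vertices with odd degree: 2, 4, 10, 13. An Eulerian circuit requires all degrees even.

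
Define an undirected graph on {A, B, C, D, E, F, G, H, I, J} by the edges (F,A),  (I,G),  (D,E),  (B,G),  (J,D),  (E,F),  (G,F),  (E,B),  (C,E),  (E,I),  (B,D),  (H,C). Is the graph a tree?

|V| = 10, |E| = 12.
A tree on 10 vertices has exactly 9 edges; this graph has 12, so it contains a cycle and is not a tree.

No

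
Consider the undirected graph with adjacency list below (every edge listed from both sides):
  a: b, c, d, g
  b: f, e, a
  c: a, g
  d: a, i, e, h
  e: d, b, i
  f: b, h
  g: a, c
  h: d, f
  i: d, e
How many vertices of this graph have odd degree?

2

Degrees: a:4, b:3, c:2, d:4, e:3, f:2, g:2, h:2, i:2
Odd-degree vertices: b, e.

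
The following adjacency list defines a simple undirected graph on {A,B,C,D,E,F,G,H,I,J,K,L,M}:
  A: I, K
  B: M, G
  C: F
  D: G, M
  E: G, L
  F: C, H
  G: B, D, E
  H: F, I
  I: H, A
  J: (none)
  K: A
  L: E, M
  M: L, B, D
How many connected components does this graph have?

Component: {J}
Component: {A, C, F, H, I, K}
Component: {B, D, E, G, L, M}

3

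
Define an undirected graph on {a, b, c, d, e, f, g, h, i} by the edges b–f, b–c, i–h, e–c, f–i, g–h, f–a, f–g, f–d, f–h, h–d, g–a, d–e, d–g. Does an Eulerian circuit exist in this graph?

Yes

Degrees: a:2, b:2, c:2, d:4, e:2, f:6, g:4, h:4, i:2
Every vertex has even degree and the edges form a single connected piece, so an Eulerian circuit exists.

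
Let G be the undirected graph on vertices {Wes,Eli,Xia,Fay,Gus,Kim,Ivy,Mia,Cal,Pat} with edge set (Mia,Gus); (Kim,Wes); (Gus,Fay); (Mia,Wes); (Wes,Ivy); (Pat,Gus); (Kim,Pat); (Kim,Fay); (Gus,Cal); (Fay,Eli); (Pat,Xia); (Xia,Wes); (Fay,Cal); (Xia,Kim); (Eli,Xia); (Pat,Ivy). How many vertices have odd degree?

0

Degrees: Wes:4, Eli:2, Xia:4, Fay:4, Gus:4, Kim:4, Ivy:2, Mia:2, Cal:2, Pat:4
Odd-degree vertices: none.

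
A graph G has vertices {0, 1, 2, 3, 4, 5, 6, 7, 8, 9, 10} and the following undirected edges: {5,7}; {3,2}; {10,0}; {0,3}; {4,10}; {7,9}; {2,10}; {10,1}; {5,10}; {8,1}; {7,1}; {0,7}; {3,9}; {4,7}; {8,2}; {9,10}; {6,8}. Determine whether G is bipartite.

Yes

Color {3, 7, 8, 10} black and {0, 1, 2, 4, 5, 6, 9} white. No edge joins two same-colored vertices, so the graph is bipartite.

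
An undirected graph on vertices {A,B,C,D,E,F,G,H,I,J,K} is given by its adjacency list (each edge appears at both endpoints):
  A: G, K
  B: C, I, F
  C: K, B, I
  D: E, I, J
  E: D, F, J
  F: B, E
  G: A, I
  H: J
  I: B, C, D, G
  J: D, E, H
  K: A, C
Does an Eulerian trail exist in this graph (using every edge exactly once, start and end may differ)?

No

Degrees: A:2, B:3, C:3, D:3, E:3, F:2, G:2, H:1, I:4, J:3, K:2
Odd-degree vertices: B, C, D, E, H, J (6 total).
An Eulerian trail requires 0 or 2 odd-degree vertices; here there are 6.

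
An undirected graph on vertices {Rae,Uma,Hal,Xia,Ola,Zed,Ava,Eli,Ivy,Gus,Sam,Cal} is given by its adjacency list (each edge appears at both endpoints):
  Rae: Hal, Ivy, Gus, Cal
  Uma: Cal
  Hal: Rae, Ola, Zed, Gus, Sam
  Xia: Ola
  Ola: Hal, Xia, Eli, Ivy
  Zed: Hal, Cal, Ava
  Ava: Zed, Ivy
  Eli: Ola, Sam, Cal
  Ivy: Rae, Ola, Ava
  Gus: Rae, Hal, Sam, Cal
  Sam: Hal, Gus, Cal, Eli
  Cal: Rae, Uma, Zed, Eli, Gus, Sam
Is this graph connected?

Yes

A breadth-first search from Rae visits Rae, Gus, Ivy, Hal, Cal, Sam, Ola, Ava, Zed, Eli, Uma, Xia — all 12 vertices — so the graph is connected.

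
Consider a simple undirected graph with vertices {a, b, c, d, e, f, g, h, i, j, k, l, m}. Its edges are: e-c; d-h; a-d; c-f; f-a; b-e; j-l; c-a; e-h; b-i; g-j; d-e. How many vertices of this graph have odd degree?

6

Degrees: a:3, b:2, c:3, d:3, e:4, f:2, g:1, h:2, i:1, j:2, k:0, l:1, m:0
Odd-degree vertices: a, c, d, g, i, l.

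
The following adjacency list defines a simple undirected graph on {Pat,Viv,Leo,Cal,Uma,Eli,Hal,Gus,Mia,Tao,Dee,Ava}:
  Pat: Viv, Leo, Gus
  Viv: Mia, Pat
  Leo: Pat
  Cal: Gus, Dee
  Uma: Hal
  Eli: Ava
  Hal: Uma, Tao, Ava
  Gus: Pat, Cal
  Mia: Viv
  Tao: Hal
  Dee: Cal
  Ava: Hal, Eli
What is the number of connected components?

Component: {Uma, Eli, Hal, Tao, Ava}
Component: {Pat, Viv, Leo, Cal, Gus, Mia, Dee}

2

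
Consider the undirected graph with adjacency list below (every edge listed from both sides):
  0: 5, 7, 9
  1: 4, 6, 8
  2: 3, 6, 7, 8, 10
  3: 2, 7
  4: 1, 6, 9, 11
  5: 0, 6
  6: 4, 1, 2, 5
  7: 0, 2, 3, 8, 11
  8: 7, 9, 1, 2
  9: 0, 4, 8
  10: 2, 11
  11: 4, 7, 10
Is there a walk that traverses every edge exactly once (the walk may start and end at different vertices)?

Degrees: 0:3, 1:3, 2:5, 3:2, 4:4, 5:2, 6:4, 7:5, 8:4, 9:3, 10:2, 11:3
Odd-degree vertices: 0, 1, 2, 7, 9, 11 (6 total).
With 6 odd-degree vertices (more than two), no single trail can use every edge.

No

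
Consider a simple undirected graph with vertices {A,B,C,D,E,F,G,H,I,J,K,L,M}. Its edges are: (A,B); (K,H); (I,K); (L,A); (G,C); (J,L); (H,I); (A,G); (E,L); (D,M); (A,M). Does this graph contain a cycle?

Yes

The graph has 13 vertices, 11 edges, and 3 connected components.
Since 11 > 13 - 3, a cycle must exist; for instance H-K-I-H.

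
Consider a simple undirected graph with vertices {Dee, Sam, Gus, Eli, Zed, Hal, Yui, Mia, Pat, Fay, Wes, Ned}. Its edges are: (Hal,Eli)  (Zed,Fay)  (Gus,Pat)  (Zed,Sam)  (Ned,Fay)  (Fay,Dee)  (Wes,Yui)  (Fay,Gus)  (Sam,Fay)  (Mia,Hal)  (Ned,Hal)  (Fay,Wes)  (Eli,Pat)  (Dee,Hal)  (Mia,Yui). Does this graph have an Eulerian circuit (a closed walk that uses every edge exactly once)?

Yes

Degrees: Dee:2, Sam:2, Gus:2, Eli:2, Zed:2, Hal:4, Yui:2, Mia:2, Pat:2, Fay:6, Wes:2, Ned:2
Every vertex has even degree and the edges form a single connected piece, so an Eulerian circuit exists.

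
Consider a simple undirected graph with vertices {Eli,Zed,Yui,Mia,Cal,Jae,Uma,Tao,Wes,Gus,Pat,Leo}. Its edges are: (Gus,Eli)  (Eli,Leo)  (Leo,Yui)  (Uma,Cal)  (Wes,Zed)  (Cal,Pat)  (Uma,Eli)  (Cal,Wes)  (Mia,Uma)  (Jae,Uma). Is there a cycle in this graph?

|V| = 12, |E| = 10, number of components = 2.
A forest on 12 vertices with 2 components has exactly 10 edges, which matches — so no cycle.

No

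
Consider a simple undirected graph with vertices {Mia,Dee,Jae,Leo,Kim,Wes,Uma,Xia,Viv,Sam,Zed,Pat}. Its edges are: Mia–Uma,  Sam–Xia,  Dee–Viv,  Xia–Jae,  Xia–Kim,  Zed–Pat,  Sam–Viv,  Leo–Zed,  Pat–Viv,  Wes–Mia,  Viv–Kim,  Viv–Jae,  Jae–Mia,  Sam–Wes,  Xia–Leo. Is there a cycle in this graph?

|V| = 12, |E| = 15, number of components = 1.
Since 15 > 12 - 1, a cycle must exist; for instance Mia-Jae-Viv-Sam-Wes-Mia.

Yes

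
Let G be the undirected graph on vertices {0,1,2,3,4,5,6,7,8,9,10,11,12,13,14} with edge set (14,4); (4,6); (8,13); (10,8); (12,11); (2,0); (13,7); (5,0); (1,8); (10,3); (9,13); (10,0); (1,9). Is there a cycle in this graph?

The graph has 15 vertices, 13 edges, and 3 connected components.
Since 13 > 15 - 3, a cycle must exist; for instance 8-13-9-1-8.

Yes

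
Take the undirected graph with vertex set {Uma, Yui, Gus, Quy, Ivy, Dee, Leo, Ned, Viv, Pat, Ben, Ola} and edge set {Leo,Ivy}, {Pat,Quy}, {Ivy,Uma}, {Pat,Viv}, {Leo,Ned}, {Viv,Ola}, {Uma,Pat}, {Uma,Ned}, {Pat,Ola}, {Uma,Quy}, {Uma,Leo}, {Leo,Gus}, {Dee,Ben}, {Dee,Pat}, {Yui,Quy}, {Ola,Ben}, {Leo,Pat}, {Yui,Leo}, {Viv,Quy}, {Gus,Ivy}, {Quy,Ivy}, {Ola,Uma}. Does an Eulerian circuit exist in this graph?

Degrees: Uma:6, Yui:2, Gus:2, Quy:5, Ivy:4, Dee:2, Leo:6, Ned:2, Viv:3, Pat:6, Ben:2, Ola:4
Quy, Viv have odd degree; an Eulerian circuit needs every degree to be even, so none exists.

No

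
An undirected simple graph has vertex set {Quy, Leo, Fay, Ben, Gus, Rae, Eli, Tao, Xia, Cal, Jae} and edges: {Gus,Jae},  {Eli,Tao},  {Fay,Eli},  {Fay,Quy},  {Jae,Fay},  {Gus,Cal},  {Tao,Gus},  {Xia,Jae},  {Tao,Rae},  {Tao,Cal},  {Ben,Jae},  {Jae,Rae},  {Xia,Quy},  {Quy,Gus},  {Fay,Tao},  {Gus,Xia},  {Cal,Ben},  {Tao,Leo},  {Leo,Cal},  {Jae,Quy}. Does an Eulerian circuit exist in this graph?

Degrees: Quy:4, Leo:2, Fay:4, Ben:2, Gus:5, Rae:2, Eli:2, Tao:6, Xia:3, Cal:4, Jae:6
Vertices with odd degree: Gus, Xia. An Eulerian circuit requires all degrees even.

No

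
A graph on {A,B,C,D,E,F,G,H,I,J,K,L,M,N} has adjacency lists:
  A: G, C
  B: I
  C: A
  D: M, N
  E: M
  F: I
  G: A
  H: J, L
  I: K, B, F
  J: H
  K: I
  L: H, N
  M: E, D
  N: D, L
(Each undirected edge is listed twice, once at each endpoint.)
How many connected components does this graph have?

Component: {A, C, G}
Component: {B, F, I, K}
Component: {D, E, H, J, L, M, N}

3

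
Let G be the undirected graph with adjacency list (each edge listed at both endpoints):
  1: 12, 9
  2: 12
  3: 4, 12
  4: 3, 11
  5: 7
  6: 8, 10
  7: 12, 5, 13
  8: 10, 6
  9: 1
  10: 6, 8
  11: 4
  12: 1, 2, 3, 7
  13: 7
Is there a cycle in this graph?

Yes

The graph has 13 vertices, 12 edges, and 2 connected components.
One cycle is 6-10-8-6.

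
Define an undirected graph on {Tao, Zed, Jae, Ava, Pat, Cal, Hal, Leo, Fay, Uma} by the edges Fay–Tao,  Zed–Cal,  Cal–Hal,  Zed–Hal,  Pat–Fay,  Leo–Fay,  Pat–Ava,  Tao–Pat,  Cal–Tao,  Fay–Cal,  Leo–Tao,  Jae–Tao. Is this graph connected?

Component: {Uma}
Component: {Tao, Zed, Jae, Ava, Pat, Cal, Hal, Leo, Fay}
No edge joins these 2 groups, so the graph is disconnected.

No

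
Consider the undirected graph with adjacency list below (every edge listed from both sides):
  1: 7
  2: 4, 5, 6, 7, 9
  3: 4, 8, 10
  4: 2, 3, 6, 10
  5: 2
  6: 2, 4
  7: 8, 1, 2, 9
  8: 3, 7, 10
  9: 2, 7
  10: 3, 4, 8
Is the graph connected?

Yes

Starting from 1 and exploring outward reaches every vertex (1, 7, 2, 8, 9, 4, 5, 6, 10, 3); the graph is connected.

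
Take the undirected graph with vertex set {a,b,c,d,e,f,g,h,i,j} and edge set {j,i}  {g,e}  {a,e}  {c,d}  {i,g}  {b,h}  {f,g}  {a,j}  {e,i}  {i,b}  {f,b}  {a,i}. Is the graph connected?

Component: {c, d}
Component: {a, b, e, f, g, h, i, j}
There are 2 separate components, so the graph is not connected.

No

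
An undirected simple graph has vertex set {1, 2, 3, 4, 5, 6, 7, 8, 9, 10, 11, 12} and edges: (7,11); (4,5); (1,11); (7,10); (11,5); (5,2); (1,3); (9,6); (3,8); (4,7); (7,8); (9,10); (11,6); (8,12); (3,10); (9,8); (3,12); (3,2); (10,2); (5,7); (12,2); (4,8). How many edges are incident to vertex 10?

Neighbors of 10: 2, 3, 7, 9.

4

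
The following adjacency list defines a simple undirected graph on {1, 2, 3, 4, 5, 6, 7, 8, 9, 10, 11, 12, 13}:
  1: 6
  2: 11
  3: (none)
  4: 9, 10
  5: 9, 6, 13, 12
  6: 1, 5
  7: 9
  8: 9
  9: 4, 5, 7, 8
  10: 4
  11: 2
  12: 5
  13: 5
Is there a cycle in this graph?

|V| = 13, |E| = 10, number of components = 3.
A forest on 13 vertices with 3 components has exactly 10 edges, which matches — so no cycle.

No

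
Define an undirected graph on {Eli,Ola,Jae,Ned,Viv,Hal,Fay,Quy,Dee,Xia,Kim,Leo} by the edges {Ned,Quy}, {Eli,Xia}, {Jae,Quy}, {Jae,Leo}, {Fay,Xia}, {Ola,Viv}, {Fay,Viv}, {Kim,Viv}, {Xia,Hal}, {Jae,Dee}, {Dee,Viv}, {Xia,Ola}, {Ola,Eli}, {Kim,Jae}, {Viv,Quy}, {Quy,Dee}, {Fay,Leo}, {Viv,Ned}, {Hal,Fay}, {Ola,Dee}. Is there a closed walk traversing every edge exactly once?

Yes

Degrees: Eli:2, Ola:4, Jae:4, Ned:2, Viv:6, Hal:2, Fay:4, Quy:4, Dee:4, Xia:4, Kim:2, Leo:2
Every vertex has even degree and the edges form a single connected piece, so an Eulerian circuit exists.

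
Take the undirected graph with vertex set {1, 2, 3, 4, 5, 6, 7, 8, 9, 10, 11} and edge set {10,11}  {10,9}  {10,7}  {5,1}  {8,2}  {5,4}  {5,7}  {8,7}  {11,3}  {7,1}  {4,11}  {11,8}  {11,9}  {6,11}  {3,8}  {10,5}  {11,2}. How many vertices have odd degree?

2

Degrees: 1:2, 2:2, 3:2, 4:2, 5:4, 6:1, 7:4, 8:4, 9:2, 10:4, 11:7
Odd-degree vertices: 6, 11.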